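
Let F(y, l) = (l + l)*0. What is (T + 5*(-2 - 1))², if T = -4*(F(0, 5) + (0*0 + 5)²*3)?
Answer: 99225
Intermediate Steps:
F(y, l) = 0 (F(y, l) = (2*l)*0 = 0)
T = -300 (T = -4*(0 + (0*0 + 5)²*3) = -4*(0 + (0 + 5)²*3) = -4*(0 + 5²*3) = -4*(0 + 25*3) = -4*(0 + 75) = -4*75 = -300)
(T + 5*(-2 - 1))² = (-300 + 5*(-2 - 1))² = (-300 + 5*(-3))² = (-300 - 15)² = (-315)² = 99225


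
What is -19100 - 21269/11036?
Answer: -210808869/11036 ≈ -19102.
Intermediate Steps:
-19100 - 21269/11036 = -210808869/11036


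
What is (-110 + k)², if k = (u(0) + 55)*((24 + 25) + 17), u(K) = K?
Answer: 12390400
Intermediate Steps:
k = 3630 (k = (0 + 55)*((24 + 25) + 17) = 55*(49 + 17) = 55*66 = 3630)
(-110 + k)² = (-110 + 3630)² = 3520² = 12390400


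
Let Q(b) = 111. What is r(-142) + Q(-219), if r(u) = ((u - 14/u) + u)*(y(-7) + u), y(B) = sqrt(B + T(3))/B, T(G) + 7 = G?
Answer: 40425 + 20157*I*sqrt(11)/497 ≈ 40425.0 + 134.51*I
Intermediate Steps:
T(G) = -7 + G
y(B) = sqrt(-4 + B)/B (y(B) = sqrt(B + (-7 + 3))/B = sqrt(B - 4)/B = sqrt(-4 + B)/B)
r(u) = (u - I*sqrt(11)/7)*(-14/u + 2*u) (r(u) = ((u - 14/u) + u)*(sqrt(-4 - 7)/(-7) + u) = (-14/u + 2*u)*(-I*sqrt(11)/7 + u) = (-14/u + 2*u)*(u - I*sqrt(11)/7) = (u - I*sqrt(11)/7)*(-14/u + 2*u))
r(-142) + Q(-219) = (-14 + 2*(-142)**2 + 2*I*sqrt(11)/(-142) - 2/7*I*(-142)*sqrt(11)) + 111 = (-14 + 2*20164 + 2*I*sqrt(11)*(-1/142) + 284*I*sqrt(11)/7) + 111 = (-14 + 40328 - I*sqrt(11)/71 + 284*I*sqrt(11)/7) + 111 = (40314 + 20157*I*sqrt(11)/497) + 111 = 40425 + 20157*I*sqrt(11)/497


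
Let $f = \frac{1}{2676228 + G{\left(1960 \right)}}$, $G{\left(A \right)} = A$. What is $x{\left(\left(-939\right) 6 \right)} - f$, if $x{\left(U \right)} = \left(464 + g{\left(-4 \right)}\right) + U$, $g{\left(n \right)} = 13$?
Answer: $- \frac{13811415517}{2678188} \approx -5157.0$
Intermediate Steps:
$x{\left(U \right)} = 477 + U$ ($x{\left(U \right)} = \left(464 + 13\right) + U = 477 + U$)
$f = \frac{1}{2678188}$ ($f = \frac{1}{2676228 + 1960} = \frac{1}{2678188} \approx 3.7339 \cdot 10^{-7}$)
$x{\left(\left(-939\right) 6 \right)} - f = \left(477 - 5634\right) - \frac{1}{2678188} = -5157 - \frac{1}{2678188} = - \frac{13811415517}{2678188}$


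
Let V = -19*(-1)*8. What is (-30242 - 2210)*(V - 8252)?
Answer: 262861200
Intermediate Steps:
V = 152 (V = 19*8 = 152)
(-30242 - 2210)*(V - 8252) = (-30242 - 2210)*(152 - 8252) = -32452*(-8100) = 262861200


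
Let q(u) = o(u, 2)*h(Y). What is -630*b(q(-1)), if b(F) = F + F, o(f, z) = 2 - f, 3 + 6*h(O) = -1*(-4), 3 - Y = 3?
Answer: -630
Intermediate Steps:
Y = 0 (Y = 3 - 1*3 = 3 - 3 = 0)
h(O) = ⅙ (h(O) = -½ + (-1*(-4))/6 = -½ + (⅙)*4 = -½ + ⅔ = ⅙)
q(u) = ⅓ - u/6 (q(u) = (2 - u)*(⅙) = ⅓ - u/6)
b(F) = 2*F
-630*b(q(-1)) = -1260*(⅓ - ⅙*(-1)) = -1260*(⅓ + ⅙) = -1260/2 = -630*1 = -630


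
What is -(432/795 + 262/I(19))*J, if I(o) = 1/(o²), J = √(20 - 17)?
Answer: -25064374*√3/265 ≈ -1.6382e+5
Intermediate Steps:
J = √3 ≈ 1.7320
I(o) = o⁻²
-(432/795 + 262/I(19))*J = -(432/795 + 262/(19⁻²))*√3 = -(432*(1/795) + 262/(1/361))*√3 = -(144/265 + 262*361)*√3 = -(144/265 + 94582)*√3 = -25064374*√3/265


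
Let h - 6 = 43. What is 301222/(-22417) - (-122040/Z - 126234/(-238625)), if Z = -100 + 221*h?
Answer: -148728373627112/57392174329625 ≈ -2.5914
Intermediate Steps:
h = 49 (h = 6 + 43 = 49)
Z = 10729 (Z = -100 + 221*49 = -100 + 10829 = 10729)
301222/(-22417) - (-122040/Z - 126234/(-238625)) = 301222/(-22417) - (-122040/10729 - 126234/(-238625)) = 301222*(-1/22417) - (-122040*1/10729 - 126234*(-1/238625)) = -301222/22417 - (-122040/10729 + 126234/238625) = -301222/22417 - 1*(-27767430414/2560207625) = -301222/22417 + 27767430414/2560207625 = -148728373627112/57392174329625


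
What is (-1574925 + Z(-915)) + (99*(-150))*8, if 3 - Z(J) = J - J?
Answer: -1693722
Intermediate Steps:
Z(J) = 3 (Z(J) = 3 - (J - J) = 3 - 1*0 = 3 + 0 = 3)
(-1574925 + Z(-915)) + (99*(-150))*8 = (-1574925 + 3) + (99*(-150))*8 = -1574922 - 14850*8 = -1574922 - 118800 = -1693722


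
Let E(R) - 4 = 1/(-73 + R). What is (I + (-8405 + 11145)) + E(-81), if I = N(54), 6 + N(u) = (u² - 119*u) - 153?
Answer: -142451/154 ≈ -925.01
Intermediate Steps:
N(u) = -159 + u² - 119*u (N(u) = -6 + ((u² - 119*u) - 153) = -6 + (-153 + u² - 119*u) = -159 + u² - 119*u)
E(R) = 4 + 1/(-73 + R)
I = -3669 (I = -159 + 54² - 119*54 = -159 + 2916 - 6426 = -3669)
(I + (-8405 + 11145)) + E(-81) = (-3669 + (-8405 + 11145)) + (-291 + 4*(-81))/(-73 - 81) = (-3669 + 2740) + (-291 - 324)/(-154) = -929 - 1/154*(-615) = -929 + 615/154 = -142451/154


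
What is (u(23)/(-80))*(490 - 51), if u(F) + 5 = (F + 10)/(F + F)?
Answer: 86483/3680 ≈ 23.501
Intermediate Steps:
u(F) = -5 + (10 + F)/(2*F) (u(F) = -5 + (F + 10)/(F + F) = -5 + (10 + F)/((2*F)) = -5 + (10 + F)*(1/(2*F)) = -5 + (10 + F)/(2*F))
(u(23)/(-80))*(490 - 51) = ((-9/2 + 5/23)/(-80))*(490 - 51) = ((-9/2 + 5*(1/23))*(-1/80))*439 = ((-9/2 + 5/23)*(-1/80))*439 = -197/46*(-1/80)*439 = (197/3680)*439 = 86483/3680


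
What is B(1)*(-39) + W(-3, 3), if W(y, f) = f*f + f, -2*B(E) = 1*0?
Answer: 12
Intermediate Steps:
B(E) = 0 (B(E) = -0/2 = -½*0 = 0)
W(y, f) = f + f² (W(y, f) = f² + f = f + f²)
B(1)*(-39) + W(-3, 3) = 0*(-39) + 3*(1 + 3) = 0 + 3*4 = 0 + 12 = 12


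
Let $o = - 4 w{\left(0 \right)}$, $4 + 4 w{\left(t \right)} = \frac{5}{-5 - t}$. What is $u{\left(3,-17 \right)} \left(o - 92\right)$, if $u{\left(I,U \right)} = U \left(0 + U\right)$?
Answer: $-25143$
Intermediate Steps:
$w{\left(t \right)} = -1 + \frac{5}{4 \left(-5 - t\right)}$ ($w{\left(t \right)} = -1 + \frac{5 \frac{1}{-5 - t}}{4} = -1 + \frac{5}{4 \left(-5 - t\right)}$)
$u{\left(I,U \right)} = U^{2}$ ($u{\left(I,U \right)} = U U = U^{2}$)
$o = 5$ ($o = - 4 \frac{- \frac{25}{4} - 0}{5 + 0} = - 4 \frac{- \frac{25}{4} + 0}{5} = - 4 \cdot \frac{1}{5} \left(- \frac{25}{4}\right) = \left(-4\right) \left(- \frac{5}{4}\right) = 5$)
$u{\left(3,-17 \right)} \left(o - 92\right) = \left(-17\right)^{2} \left(5 - 92\right) = 289 \left(-87\right) = -25143$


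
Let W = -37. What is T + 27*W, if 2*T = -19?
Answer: -2017/2 ≈ -1008.5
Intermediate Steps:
T = -19/2 (T = (½)*(-19) = -19/2 ≈ -9.5000)
T + 27*W = -19/2 + 27*(-37) = -19/2 - 999 = -2017/2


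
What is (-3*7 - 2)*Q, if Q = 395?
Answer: -9085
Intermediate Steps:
(-3*7 - 2)*Q = (-3*7 - 2)*395 = (-21 - 2)*395 = -23*395 = -9085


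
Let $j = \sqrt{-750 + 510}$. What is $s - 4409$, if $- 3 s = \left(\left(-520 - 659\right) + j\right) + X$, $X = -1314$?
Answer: $-3578 - \frac{4 i \sqrt{15}}{3} \approx -3578.0 - 5.164 i$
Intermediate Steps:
$j = 4 i \sqrt{15}$ ($j = \sqrt{-240} = 4 i \sqrt{15} \approx 15.492 i$)
$s = 831 - \frac{4 i \sqrt{15}}{3}$ ($s = - \frac{\left(\left(-520 - 659\right) + 4 i \sqrt{15}\right) - 1314}{3} = - \frac{\left(-1179 + 4 i \sqrt{15}\right) - 1314}{3} = - \frac{-2493 + 4 i \sqrt{15}}{3} = 831 - \frac{4 i \sqrt{15}}{3} \approx 831.0 - 5.164 i$)
$s - 4409 = \left(831 - \frac{4 i \sqrt{15}}{3}\right) - 4409 = -3578 - \frac{4 i \sqrt{15}}{3}$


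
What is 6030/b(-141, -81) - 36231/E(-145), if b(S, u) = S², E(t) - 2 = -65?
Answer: 26692163/46389 ≈ 575.40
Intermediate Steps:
E(t) = -63 (E(t) = 2 - 65 = -63)
6030/b(-141, -81) - 36231/E(-145) = 6030/((-141)²) - 36231/(-63) = 6030/19881 - 36231*(-1/63) = 6030*(1/19881) + 12077/21 = 670/2209 + 12077/21 = 26692163/46389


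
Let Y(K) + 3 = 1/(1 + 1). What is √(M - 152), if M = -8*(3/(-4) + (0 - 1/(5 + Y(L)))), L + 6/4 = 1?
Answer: I*√3570/5 ≈ 11.95*I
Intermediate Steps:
L = -½ (L = -3/2 + 1 = -½ ≈ -0.50000)
Y(K) = -5/2 (Y(K) = -3 + 1/(1 + 1) = -3 + 1/2 = -3 + ½ = -5/2)
M = 46/5 (M = -8*(3/(-4) + (0 - 1/(5 - 5/2))) = -8*(-¼*3 + (0 - 1/5/2)) = -8*(-¾ + (0 - 1*⅖)) = -8*(-¾ + (0 - ⅖)) = -8*(-¾ - ⅖) = -8*(-23/20) = 46/5 ≈ 9.2000)
√(M - 152) = √(46/5 - 152) = √(-714/5) = I*√3570/5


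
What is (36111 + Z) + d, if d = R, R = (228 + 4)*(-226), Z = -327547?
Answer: -343868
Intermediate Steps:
R = -52432 (R = 232*(-226) = -52432)
d = -52432
(36111 + Z) + d = (36111 - 327547) - 52432 = -291436 - 52432 = -343868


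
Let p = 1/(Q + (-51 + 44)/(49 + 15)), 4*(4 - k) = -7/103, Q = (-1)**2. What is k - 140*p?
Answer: -3597185/23484 ≈ -153.18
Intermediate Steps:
Q = 1
k = 1655/412 (k = 4 - (-7)/(4*103) = 4 - 1/4*(-7/103) = 4 + 7/412 = 1655/412 ≈ 4.0170)
p = 64/57 (p = 1/(1 + (-51 + 44)/(49 + 15)) = 1/(1 - 7/64) = 1/(57/64) = 64/57 ≈ 1.1228)
k - 140*p = 1655/412 - 140*64/57 = 1655/412 - 8960/57 = -3597185/23484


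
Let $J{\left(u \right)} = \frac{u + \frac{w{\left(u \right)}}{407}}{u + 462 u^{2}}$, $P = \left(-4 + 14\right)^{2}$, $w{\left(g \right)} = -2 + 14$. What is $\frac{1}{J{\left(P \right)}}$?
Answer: $\frac{470095175}{10178} \approx 46187.0$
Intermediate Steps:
$w{\left(g \right)} = 12$
$P = 100$ ($P = 10^{2} = 100$)
$J{\left(u \right)} = \frac{\frac{12}{407} + u}{u + 462 u^{2}}$ ($J{\left(u \right)} = \frac{u + \frac{12}{407}}{u + 462 u^{2}} = \frac{\frac{12}{407} + u}{u + 462 u^{2}}$)
$\frac{1}{J{\left(P \right)}} = \frac{1}{\frac{1}{100} \frac{1}{1 + 462 \cdot 100} \left(\frac{12}{407} + 100\right)} = \frac{1}{\frac{1}{100} \frac{1}{1 + 46200} \cdot \frac{40712}{407}} = \frac{1}{\frac{1}{100} \cdot \frac{1}{46201} \cdot \frac{40712}{407}} = \frac{1}{\frac{10178}{470095175}} = \frac{470095175}{10178}$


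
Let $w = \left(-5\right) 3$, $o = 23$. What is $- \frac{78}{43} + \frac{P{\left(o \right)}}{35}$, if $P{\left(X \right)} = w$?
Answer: $- \frac{675}{301} \approx -2.2425$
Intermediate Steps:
$w = -15$
$P{\left(X \right)} = -15$
$- \frac{78}{43} + \frac{P{\left(o \right)}}{35} = - \frac{78}{43} - \frac{15}{35} = \left(-78\right) \frac{1}{43} - \frac{3}{7} = - \frac{78}{43} - \frac{3}{7} = - \frac{675}{301}$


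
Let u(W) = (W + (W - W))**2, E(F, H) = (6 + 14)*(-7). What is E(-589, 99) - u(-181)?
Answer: -32901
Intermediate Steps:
E(F, H) = -140 (E(F, H) = 20*(-7) = -140)
u(W) = W**2 (u(W) = (W + 0)**2 = W**2)
E(-589, 99) - u(-181) = -140 - 1*(-181)**2 = -140 - 1*32761 = -140 - 32761 = -32901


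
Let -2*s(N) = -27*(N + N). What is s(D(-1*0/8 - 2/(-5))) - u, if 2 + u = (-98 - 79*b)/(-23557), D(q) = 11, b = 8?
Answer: 7042813/23557 ≈ 298.97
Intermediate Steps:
s(N) = 27*N (s(N) = -(-27)*(N + N)/2 = -(-27)*2*N/2 = -(-27)*N = 27*N)
u = -46384/23557 (u = -2 + (-98 - 79*8)/(-23557) = -2 + (-98 - 632)*(-1/23557) = -2 - 730*(-1/23557) = -2 + 730/23557 = -46384/23557 ≈ -1.9690)
s(D(-1*0/8 - 2/(-5))) - u = 27*11 - 1*(-46384/23557) = 297 + 46384/23557 = 7042813/23557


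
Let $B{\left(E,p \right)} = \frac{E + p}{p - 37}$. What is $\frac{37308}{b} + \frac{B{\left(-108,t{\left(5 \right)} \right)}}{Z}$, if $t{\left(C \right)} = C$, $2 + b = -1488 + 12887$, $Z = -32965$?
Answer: $\frac{13118096383}{4007489120} \approx 3.2734$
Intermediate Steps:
$b = 11397$ ($b = -2 + \left(-1488 + 12887\right) = -2 + 11399 = 11397$)
$B{\left(E,p \right)} = \frac{E + p}{-37 + p}$
$\frac{37308}{b} + \frac{B{\left(-108,t{\left(5 \right)} \right)}}{Z} = \frac{37308}{11397} + \frac{\frac{1}{-37 + 5} \left(-108 + 5\right)}{-32965} = 37308 \cdot \frac{1}{11397} + \frac{1}{-32} \left(-103\right) \left(- \frac{1}{32965}\right) = \frac{12436}{3799} + \left(- \frac{1}{32}\right) \left(-103\right) \left(- \frac{1}{32965}\right) = \frac{12436}{3799} + \frac{103}{32} \left(- \frac{1}{32965}\right) = \frac{12436}{3799} - \frac{103}{1054880} = \frac{13118096383}{4007489120}$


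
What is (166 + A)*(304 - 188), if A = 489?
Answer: 75980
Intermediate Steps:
(166 + A)*(304 - 188) = (166 + 489)*(304 - 188) = 655*116 = 75980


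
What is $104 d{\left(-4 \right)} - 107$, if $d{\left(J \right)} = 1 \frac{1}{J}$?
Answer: $-133$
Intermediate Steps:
$d{\left(J \right)} = \frac{1}{J}$
$104 d{\left(-4 \right)} - 107 = \frac{104}{-4} - 107 = 104 \left(- \frac{1}{4}\right) - 107 = -26 - 107 = -133$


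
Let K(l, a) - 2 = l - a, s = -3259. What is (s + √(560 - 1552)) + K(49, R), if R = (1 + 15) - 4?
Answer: -3220 + 4*I*√62 ≈ -3220.0 + 31.496*I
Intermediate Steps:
R = 12 (R = 16 - 4 = 12)
K(l, a) = 2 + l - a (K(l, a) = 2 + (l - a) = 2 + l - a)
(s + √(560 - 1552)) + K(49, R) = (-3259 + √(560 - 1552)) + (2 + 49 - 1*12) = (-3259 + √(-992)) + (2 + 49 - 12) = (-3259 + 4*I*√62) + 39 = -3220 + 4*I*√62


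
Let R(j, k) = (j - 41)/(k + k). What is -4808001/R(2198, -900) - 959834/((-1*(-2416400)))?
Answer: 3485415739859677/868695800 ≈ 4.0122e+6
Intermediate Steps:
R(j, k) = (-41 + j)/(2*k) (R(j, k) = (-41 + j)/((2*k)) = (-41 + j)*(1/(2*k)) = (-41 + j)/(2*k))
-4808001/R(2198, -900) - 959834/((-1*(-2416400))) = -4808001*(-1800/(-41 + 2198)) - 959834/((-1*(-2416400))) = -4808001/((½)*(-1/900)*2157) - 959834/2416400 = -4808001/(-719/600) - 959834*1/2416400 = -4808001*(-600/719) - 479917/1208200 = 2884800600/719 - 479917/1208200 = 3485415739859677/868695800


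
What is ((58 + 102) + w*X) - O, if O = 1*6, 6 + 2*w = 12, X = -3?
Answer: 145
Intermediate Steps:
w = 3 (w = -3 + (1/2)*12 = -3 + 6 = 3)
O = 6
((58 + 102) + w*X) - O = ((58 + 102) + 3*(-3)) - 1*6 = (160 - 9) - 6 = 151 - 6 = 145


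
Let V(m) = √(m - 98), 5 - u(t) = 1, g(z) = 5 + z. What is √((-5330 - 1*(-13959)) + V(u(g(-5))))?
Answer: √(8629 + I*√94) ≈ 92.892 + 0.0522*I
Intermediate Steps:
u(t) = 4 (u(t) = 5 - 1*1 = 5 - 1 = 4)
V(m) = √(-98 + m)
√((-5330 - 1*(-13959)) + V(u(g(-5)))) = √((-5330 - 1*(-13959)) + √(-98 + 4)) = √((-5330 + 13959) + √(-94)) = √(8629 + I*√94)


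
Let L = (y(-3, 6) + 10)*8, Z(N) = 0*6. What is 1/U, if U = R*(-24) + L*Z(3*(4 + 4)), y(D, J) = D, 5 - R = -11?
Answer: -1/384 ≈ -0.0026042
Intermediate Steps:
R = 16 (R = 5 - 1*(-11) = 5 + 11 = 16)
Z(N) = 0
L = 56 (L = (-3 + 10)*8 = 7*8 = 56)
U = -384 (U = 16*(-24) + 56*0 = -384 + 0 = -384)
1/U = 1/(-384) = -1/384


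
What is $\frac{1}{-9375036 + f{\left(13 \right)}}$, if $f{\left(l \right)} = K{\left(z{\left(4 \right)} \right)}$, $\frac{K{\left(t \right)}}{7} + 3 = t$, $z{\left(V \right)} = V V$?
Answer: $- \frac{1}{9374945} \approx -1.0667 \cdot 10^{-7}$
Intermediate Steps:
$z{\left(V \right)} = V^{2}$
$K{\left(t \right)} = -21 + 7 t$
$f{\left(l \right)} = 91$ ($f{\left(l \right)} = -21 + 7 \cdot 4^{2} = -21 + 7 \cdot 16 = -21 + 112 = 91$)
$\frac{1}{-9375036 + f{\left(13 \right)}} = \frac{1}{-9375036 + 91} = \frac{1}{-9374945} = - \frac{1}{9374945}$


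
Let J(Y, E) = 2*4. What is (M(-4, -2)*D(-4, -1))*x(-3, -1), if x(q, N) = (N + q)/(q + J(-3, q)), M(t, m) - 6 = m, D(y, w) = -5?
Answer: 16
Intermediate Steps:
J(Y, E) = 8
M(t, m) = 6 + m
x(q, N) = (N + q)/(8 + q) (x(q, N) = (N + q)/(q + 8) = (N + q)/(8 + q))
(M(-4, -2)*D(-4, -1))*x(-3, -1) = ((6 - 2)*(-5))*((-1 - 3)/(8 - 3)) = (4*(-5))*(-4/5) = -4*(-4) = -20*(-4/5) = 16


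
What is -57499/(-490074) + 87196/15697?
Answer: 3356542639/591745506 ≈ 5.6723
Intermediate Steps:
-57499/(-490074) + 87196/15697 = -57499*(-1/490074) + 87196*(1/15697) = 4423/37698 + 87196/15697 = 3356542639/591745506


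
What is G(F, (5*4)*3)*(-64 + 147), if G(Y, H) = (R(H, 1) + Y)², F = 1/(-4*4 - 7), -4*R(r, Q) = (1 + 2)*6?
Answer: 3625523/2116 ≈ 1713.4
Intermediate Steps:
R(r, Q) = -9/2 (R(r, Q) = -(1 + 2)*6/4 = -3*6/4 = -¼*18 = -9/2)
F = -1/23 (F = 1/(-16 - 7) = 1/(-23) = -1/23 ≈ -0.043478)
G(Y, H) = (-9/2 + Y)²
G(F, (5*4)*3)*(-64 + 147) = ((-9 + 2*(-1/23))²/4)*(-64 + 147) = ((-9 - 2/23)²/4)*83 = ((-209/23)²/4)*83 = ((¼)*(43681/529))*83 = (43681/2116)*83 = 3625523/2116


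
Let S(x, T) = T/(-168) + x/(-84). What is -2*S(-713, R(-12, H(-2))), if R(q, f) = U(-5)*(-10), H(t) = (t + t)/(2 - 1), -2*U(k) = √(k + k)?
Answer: -713/42 + 5*I*√10/84 ≈ -16.976 + 0.18823*I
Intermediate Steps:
U(k) = -√2*√k/2 (U(k) = -√(k + k)/2 = -√2*√k/2)
H(t) = 2*t (H(t) = (2*t)/1 = (2*t)*1 = 2*t)
R(q, f) = 5*I*√10 (R(q, f) = -√2*√(-5)/2*(-10) = -√2*I*√5/2*(-10) = -I*√10/2*(-10) = 5*I*√10)
S(x, T) = -x/84 - T/168 (S(x, T) = T*(-1/168) + x*(-1/84) = -T/168 - x/84 = -x/84 - T/168)
-2*S(-713, R(-12, H(-2))) = -2*(-1/84*(-713) - 5*I*√10/168) = -2*(713/84 - 5*I*√10/168) = -713/42 + 5*I*√10/84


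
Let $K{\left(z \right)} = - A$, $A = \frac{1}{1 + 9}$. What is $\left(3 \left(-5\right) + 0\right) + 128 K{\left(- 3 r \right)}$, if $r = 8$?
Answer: $- \frac{139}{5} \approx -27.8$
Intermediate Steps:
$A = \frac{1}{10} \approx 0.1$
$K{\left(z \right)} = - \frac{1}{10}$ ($K{\left(z \right)} = \left(-1\right) \frac{1}{10} = - \frac{1}{10}$)
$\left(3 \left(-5\right) + 0\right) + 128 K{\left(- 3 r \right)} = \left(3 \left(-5\right) + 0\right) + 128 \left(- \frac{1}{10}\right) = \left(-15 + 0\right) - \frac{64}{5} = -15 - \frac{64}{5} = - \frac{139}{5}$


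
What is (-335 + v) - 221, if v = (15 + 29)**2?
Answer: 1380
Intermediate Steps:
v = 1936 (v = 44**2 = 1936)
(-335 + v) - 221 = (-335 + 1936) - 221 = 1601 - 221 = 1380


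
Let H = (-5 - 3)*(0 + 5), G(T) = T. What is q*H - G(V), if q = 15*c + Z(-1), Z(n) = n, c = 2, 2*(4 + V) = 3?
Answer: -2315/2 ≈ -1157.5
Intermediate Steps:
V = -5/2 (V = -4 + (½)*3 = -4 + 3/2 = -5/2 ≈ -2.5000)
H = -40 (H = -8*5 = -40)
q = 29 (q = 15*2 - 1 = 30 - 1 = 29)
q*H - G(V) = 29*(-40) - 1*(-5/2) = -1160 + 5/2 = -2315/2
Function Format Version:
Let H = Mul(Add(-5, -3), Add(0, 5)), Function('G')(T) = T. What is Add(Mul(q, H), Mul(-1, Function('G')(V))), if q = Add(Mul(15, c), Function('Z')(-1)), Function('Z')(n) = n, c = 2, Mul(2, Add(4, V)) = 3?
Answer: Rational(-2315, 2) ≈ -1157.5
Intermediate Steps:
V = Rational(-5, 2) (V = Add(-4, Mul(Rational(1, 2), 3)) = Add(-4, Rational(3, 2)) = Rational(-5, 2) ≈ -2.5000)
H = -40 (H = Mul(-8, 5) = -40)
q = 29 (q = Add(Mul(15, 2), -1) = Add(30, -1) = 29)
Add(Mul(q, H), Mul(-1, Function('G')(V))) = Add(Mul(29, -40), Mul(-1, Rational(-5, 2))) = Add(-1160, Rational(5, 2)) = Rational(-2315, 2)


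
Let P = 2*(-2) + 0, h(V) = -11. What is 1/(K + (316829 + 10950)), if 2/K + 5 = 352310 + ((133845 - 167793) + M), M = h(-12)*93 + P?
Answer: 158665/52007055036 ≈ 3.0508e-6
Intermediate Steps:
P = -4 (P = -4 + 0 = -4)
M = -1027 (M = -11*93 - 4 = -1023 - 4 = -1027)
K = 1/158665 (K = 2/(-5 + (352310 + ((133845 - 167793) - 1027))) = 2/(-5 + (352310 + (-33948 - 1027))) = 2/(-5 + (352310 - 34975)) = 2/(-5 + 317335) = 2/317330 = 2*(1/317330) = 1/158665 ≈ 6.3026e-6)
1/(K + (316829 + 10950)) = 1/(1/158665 + (316829 + 10950)) = 1/(1/158665 + 327779) = 1/(52007055036/158665) = 158665/52007055036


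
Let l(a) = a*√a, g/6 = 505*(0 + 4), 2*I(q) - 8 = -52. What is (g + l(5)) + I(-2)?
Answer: 12098 + 5*√5 ≈ 12109.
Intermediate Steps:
I(q) = -22 (I(q) = 4 + (½)*(-52) = 4 - 26 = -22)
g = 12120 (g = 6*(505*(0 + 4)) = 6*(505*4) = 6*2020 = 12120)
l(a) = a^(3/2)
(g + l(5)) + I(-2) = (12120 + 5^(3/2)) - 22 = (12120 + 5*√5) - 22 = 12098 + 5*√5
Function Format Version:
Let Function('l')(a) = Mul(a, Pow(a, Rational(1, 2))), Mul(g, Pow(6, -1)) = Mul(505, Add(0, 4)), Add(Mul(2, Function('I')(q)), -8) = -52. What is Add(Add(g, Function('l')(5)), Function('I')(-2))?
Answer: Add(12098, Mul(5, Pow(5, Rational(1, 2)))) ≈ 12109.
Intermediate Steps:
Function('I')(q) = -22 (Function('I')(q) = Add(4, Mul(Rational(1, 2), -52)) = Add(4, -26) = -22)
g = 12120 (g = Mul(6, Mul(505, Add(0, 4))) = Mul(6, Mul(505, 4)) = Mul(6, 2020) = 12120)
Function('l')(a) = Pow(a, Rational(3, 2))
Add(Add(g, Function('l')(5)), Function('I')(-2)) = Add(Add(12120, Pow(5, Rational(3, 2))), -22) = Add(Add(12120, Mul(5, Pow(5, Rational(1, 2)))), -22) = Add(12098, Mul(5, Pow(5, Rational(1, 2))))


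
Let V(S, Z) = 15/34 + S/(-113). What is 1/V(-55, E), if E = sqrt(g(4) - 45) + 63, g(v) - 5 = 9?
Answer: 3842/3565 ≈ 1.0777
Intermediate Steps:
g(v) = 14 (g(v) = 5 + 9 = 14)
E = 63 + I*sqrt(31) (E = sqrt(14 - 45) + 63 = sqrt(-31) + 63 = I*sqrt(31) + 63 = 63 + I*sqrt(31) ≈ 63.0 + 5.5678*I)
V(S, Z) = 15/34 - S/113 (V(S, Z) = 15*(1/34) + S*(-1/113) = 15/34 - S/113)
1/V(-55, E) = 1/(15/34 - 1/113*(-55)) = 1/(15/34 + 55/113) = 1/(3565/3842) = 3842/3565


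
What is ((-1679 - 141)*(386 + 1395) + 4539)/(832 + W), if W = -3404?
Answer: 3236881/2572 ≈ 1258.5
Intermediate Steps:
((-1679 - 141)*(386 + 1395) + 4539)/(832 + W) = ((-1679 - 141)*(386 + 1395) + 4539)/(832 - 3404) = (-1820*1781 + 4539)/(-2572) = (-3241420 + 4539)*(-1/2572) = -3236881*(-1/2572) = 3236881/2572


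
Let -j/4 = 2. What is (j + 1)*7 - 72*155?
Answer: -11209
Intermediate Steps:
j = -8 (j = -4*2 = -8)
(j + 1)*7 - 72*155 = (-8 + 1)*7 - 72*155 = -7*7 - 11160 = -49 - 11160 = -11209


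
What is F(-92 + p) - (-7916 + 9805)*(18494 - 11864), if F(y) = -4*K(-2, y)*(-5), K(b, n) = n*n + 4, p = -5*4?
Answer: -12273110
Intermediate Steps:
p = -20
K(b, n) = 4 + n² (K(b, n) = n² + 4 = 4 + n²)
F(y) = 80 + 20*y² (F(y) = -4*(4 + y²)*(-5) = (-16 - 4*y²)*(-5) = 80 + 20*y²)
F(-92 + p) - (-7916 + 9805)*(18494 - 11864) = (80 + 20*(-92 - 20)²) - (-7916 + 9805)*(18494 - 11864) = (80 + 20*(-112)²) - 1889*6630 = (80 + 20*12544) - 1*12524070 = (80 + 250880) - 12524070 = 250960 - 12524070 = -12273110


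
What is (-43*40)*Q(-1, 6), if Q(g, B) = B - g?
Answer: -12040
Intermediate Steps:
(-43*40)*Q(-1, 6) = (-43*40)*(6 - 1*(-1)) = -1720*(6 + 1) = -1720*7 = -12040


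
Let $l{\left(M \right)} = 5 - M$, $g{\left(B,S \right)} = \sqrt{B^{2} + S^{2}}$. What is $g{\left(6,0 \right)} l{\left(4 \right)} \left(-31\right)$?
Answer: $-186$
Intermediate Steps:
$g{\left(6,0 \right)} l{\left(4 \right)} \left(-31\right) = \sqrt{6^{2} + 0^{2}} \left(5 - 4\right) \left(-31\right) = \sqrt{36 + 0} \left(5 - 4\right) \left(-31\right) = \sqrt{36} \cdot 1 \left(-31\right) = 6 \cdot 1 \left(-31\right) = 6 \left(-31\right) = -186$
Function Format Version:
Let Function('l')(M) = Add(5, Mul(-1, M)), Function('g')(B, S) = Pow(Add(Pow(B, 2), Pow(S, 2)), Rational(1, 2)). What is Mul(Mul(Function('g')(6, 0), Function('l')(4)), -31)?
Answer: -186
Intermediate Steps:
Mul(Mul(Function('g')(6, 0), Function('l')(4)), -31) = Mul(Mul(Pow(Add(Pow(6, 2), Pow(0, 2)), Rational(1, 2)), Add(5, Mul(-1, 4))), -31) = Mul(Mul(Pow(Add(36, 0), Rational(1, 2)), Add(5, -4)), -31) = Mul(Mul(Pow(36, Rational(1, 2)), 1), -31) = Mul(Mul(6, 1), -31) = Mul(6, -31) = -186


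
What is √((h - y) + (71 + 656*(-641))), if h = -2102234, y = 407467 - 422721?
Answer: I*√2507405 ≈ 1583.5*I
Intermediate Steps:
y = -15254
√((h - y) + (71 + 656*(-641))) = √((-2102234 - 1*(-15254)) + (71 + 656*(-641))) = √((-2102234 + 15254) + (71 - 420496)) = √(-2086980 - 420425) = √(-2507405) = I*√2507405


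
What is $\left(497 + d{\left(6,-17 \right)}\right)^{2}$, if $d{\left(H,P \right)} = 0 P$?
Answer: $247009$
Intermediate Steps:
$d{\left(H,P \right)} = 0$
$\left(497 + d{\left(6,-17 \right)}\right)^{2} = \left(497 + 0\right)^{2} = 497^{2} = 247009$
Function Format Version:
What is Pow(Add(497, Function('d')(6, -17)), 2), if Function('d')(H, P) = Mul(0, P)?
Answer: 247009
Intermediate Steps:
Function('d')(H, P) = 0
Pow(Add(497, Function('d')(6, -17)), 2) = Pow(Add(497, 0), 2) = Pow(497, 2) = 247009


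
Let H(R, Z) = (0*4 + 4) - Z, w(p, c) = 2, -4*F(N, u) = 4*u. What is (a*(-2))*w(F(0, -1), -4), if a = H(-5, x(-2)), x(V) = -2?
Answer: -24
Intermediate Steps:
F(N, u) = -u
H(R, Z) = 4 - Z (H(R, Z) = (0 + 4) - Z = 4 - Z)
a = 6 (a = 4 - 1*(-2) = 4 + 2 = 6)
(a*(-2))*w(F(0, -1), -4) = (6*(-2))*2 = -12*2 = -24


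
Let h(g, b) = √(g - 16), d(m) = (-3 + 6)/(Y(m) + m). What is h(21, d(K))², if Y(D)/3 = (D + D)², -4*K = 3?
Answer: 5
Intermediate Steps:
K = -¾ (K = -¼*3 = -¾ ≈ -0.75000)
Y(D) = 12*D² (Y(D) = 3*(D + D)² = 3*(2*D)² = 3*(4*D²) = 12*D²)
d(m) = 3/(m + 12*m²) (d(m) = (-3 + 6)/(12*m² + m) = 3/(m + 12*m²))
h(g, b) = √(-16 + g)
h(21, d(K))² = (√(-16 + 21))² = (√5)² = 5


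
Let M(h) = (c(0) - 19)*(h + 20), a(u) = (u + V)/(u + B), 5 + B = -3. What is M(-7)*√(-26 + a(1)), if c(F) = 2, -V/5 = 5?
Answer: -221*I*√1106/7 ≈ -1050.0*I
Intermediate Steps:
B = -8 (B = -5 - 3 = -8)
V = -25 (V = -5*5 = -25)
a(u) = (-25 + u)/(-8 + u) (a(u) = (u - 25)/(u - 8) = (-25 + u)/(-8 + u))
M(h) = -340 - 17*h (M(h) = (2 - 19)*(h + 20) = -17*(20 + h) = -340 - 17*h)
M(-7)*√(-26 + a(1)) = (-340 - 17*(-7))*√(-26 + (-25 + 1)/(-8 + 1)) = (-340 + 119)*√(-26 - 24/(-7)) = -221*√(-26 - ⅐*(-24)) = -221*√(-26 + 24/7) = -221*I*√1106/7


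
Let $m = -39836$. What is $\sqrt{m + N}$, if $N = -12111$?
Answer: $i \sqrt{51947} \approx 227.92 i$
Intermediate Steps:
$\sqrt{m + N} = \sqrt{-39836 - 12111} = \sqrt{-51947} = i \sqrt{51947}$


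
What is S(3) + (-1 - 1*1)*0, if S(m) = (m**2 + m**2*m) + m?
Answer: 39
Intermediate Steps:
S(m) = m + m**2 + m**3 (S(m) = (m**2 + m**3) + m = m + m**2 + m**3)
S(3) + (-1 - 1*1)*0 = 3*(1 + 3 + 3**2) + (-1 - 1*1)*0 = 3*(1 + 3 + 9) + (-1 - 1)*0 = 3*13 - 2*0 = 39 + 0 = 39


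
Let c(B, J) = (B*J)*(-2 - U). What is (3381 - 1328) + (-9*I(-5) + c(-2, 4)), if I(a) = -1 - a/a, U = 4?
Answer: 2119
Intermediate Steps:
c(B, J) = -6*B*J (c(B, J) = (B*J)*(-2 - 1*4) = (B*J)*(-2 - 4) = (B*J)*(-6) = -6*B*J)
I(a) = -2 (I(a) = -1 - 1*1 = -1 - 1 = -2)
(3381 - 1328) + (-9*I(-5) + c(-2, 4)) = (3381 - 1328) + (-9*(-2) - 6*(-2)*4) = 2053 + (18 + 48) = 2053 + 66 = 2119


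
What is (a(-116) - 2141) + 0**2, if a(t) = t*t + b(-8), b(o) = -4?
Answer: 11311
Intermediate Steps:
a(t) = -4 + t**2 (a(t) = t*t - 4 = t**2 - 4 = -4 + t**2)
(a(-116) - 2141) + 0**2 = ((-4 + (-116)**2) - 2141) + 0**2 = ((-4 + 13456) - 2141) + 0 = (13452 - 2141) + 0 = 11311 + 0 = 11311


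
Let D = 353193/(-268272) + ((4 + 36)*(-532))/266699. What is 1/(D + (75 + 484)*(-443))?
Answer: -23849291376/5906000270161201 ≈ -4.0381e-6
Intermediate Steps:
D = -33301682689/23849291376 (D = 353193*(-1/268272) + (40*(-532))*(1/266699) = -117731/89424 - 21280*1/266699 = -117731/89424 - 21280/266699 = -33301682689/23849291376 ≈ -1.3963)
1/(D + (75 + 484)*(-443)) = 1/(-33301682689/23849291376 + (75 + 484)*(-443)) = 1/(-33301682689/23849291376 + 559*(-443)) = 1/(-33301682689/23849291376 - 247637) = 1/(-5906000270161201/23849291376) = -23849291376/5906000270161201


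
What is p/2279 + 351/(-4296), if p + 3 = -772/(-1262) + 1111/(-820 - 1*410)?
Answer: -105303945911/1266460993320 ≈ -0.083148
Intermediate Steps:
p = -2554651/776130 (p = -3 + (-772/(-1262) + 1111/(-820 - 1*410)) = -3 + (-772*(-1/1262) + 1111/(-820 - 410)) = -3 + (386/631 + 1111/(-1230)) = -3 + (386/631 + 1111*(-1/1230)) = -3 + (386/631 - 1111/1230) = -3 - 226261/776130 = -2554651/776130 ≈ -3.2915)
p/2279 + 351/(-4296) = -2554651/776130/2279 + 351/(-4296) = -2554651/776130*1/2279 + 351*(-1/4296) = -2554651/1768800270 - 117/1432 = -105303945911/1266460993320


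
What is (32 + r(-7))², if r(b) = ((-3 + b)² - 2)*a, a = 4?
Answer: 179776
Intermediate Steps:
r(b) = -8 + 4*(-3 + b)² (r(b) = ((-3 + b)² - 2)*4 = (-2 + (-3 + b)²)*4 = -8 + 4*(-3 + b)²)
(32 + r(-7))² = (32 + (-8 + 4*(-3 - 7)²))² = (32 + (-8 + 4*(-10)²))² = (32 + (-8 + 4*100))² = (32 + (-8 + 400))² = (32 + 392)² = 424² = 179776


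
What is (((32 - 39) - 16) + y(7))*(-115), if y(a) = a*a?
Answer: -2990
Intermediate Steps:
y(a) = a²
(((32 - 39) - 16) + y(7))*(-115) = (((32 - 39) - 16) + 7²)*(-115) = ((-7 - 16) + 49)*(-115) = (-23 + 49)*(-115) = 26*(-115) = -2990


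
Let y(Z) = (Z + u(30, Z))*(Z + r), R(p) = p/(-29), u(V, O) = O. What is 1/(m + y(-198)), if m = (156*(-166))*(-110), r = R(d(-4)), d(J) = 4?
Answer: 29/84883656 ≈ 3.4164e-7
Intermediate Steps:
R(p) = -p/29 (R(p) = p*(-1/29) = -p/29)
r = -4/29 (r = -1/29*4 = -4/29 ≈ -0.13793)
m = 2848560 (m = -25896*(-110) = 2848560)
y(Z) = 2*Z*(-4/29 + Z) (y(Z) = (Z + Z)*(Z - 4/29) = (2*Z)*(-4/29 + Z) = 2*Z*(-4/29 + Z))
1/(m + y(-198)) = 1/(2848560 + (2/29)*(-198)*(-4 + 29*(-198))) = 1/(2848560 + (2/29)*(-198)*(-4 - 5742)) = 1/(2848560 + (2/29)*(-198)*(-5746)) = 1/(2848560 + 2275416/29) = 1/(84883656/29) = 29/84883656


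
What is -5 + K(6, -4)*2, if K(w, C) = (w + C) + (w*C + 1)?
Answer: -47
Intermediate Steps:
K(w, C) = 1 + C + w + C*w (K(w, C) = (C + w) + (C*w + 1) = (C + w) + (1 + C*w) = 1 + C + w + C*w)
-5 + K(6, -4)*2 = -5 + (1 - 4 + 6 - 4*6)*2 = -5 + (1 - 4 + 6 - 24)*2 = -5 - 21*2 = -5 - 42 = -47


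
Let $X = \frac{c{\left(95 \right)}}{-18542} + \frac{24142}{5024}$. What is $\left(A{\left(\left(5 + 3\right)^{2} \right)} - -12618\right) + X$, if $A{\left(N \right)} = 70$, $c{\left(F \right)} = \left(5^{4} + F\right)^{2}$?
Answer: $\frac{294948485217}{23288752} \approx 12665.0$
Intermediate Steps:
$c{\left(F \right)} = \left(625 + F\right)^{2}$
$X = - \frac{539200159}{23288752}$ ($X = \frac{\left(625 + 95\right)^{2}}{-18542} + \frac{24142}{5024} = 720^{2} \left(- \frac{1}{18542}\right) + 24142 \cdot \frac{1}{5024} = 518400 \left(- \frac{1}{18542}\right) + \frac{12071}{2512} = - \frac{259200}{9271} + \frac{12071}{2512} = - \frac{539200159}{23288752} \approx -23.153$)
$\left(A{\left(\left(5 + 3\right)^{2} \right)} - -12618\right) + X = \left(70 - -12618\right) - \frac{539200159}{23288752} = \left(70 + 12618\right) - \frac{539200159}{23288752} = 12688 - \frac{539200159}{23288752} = \frac{294948485217}{23288752}$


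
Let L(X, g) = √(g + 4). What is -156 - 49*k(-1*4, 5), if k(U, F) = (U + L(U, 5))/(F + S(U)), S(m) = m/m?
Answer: -887/6 ≈ -147.83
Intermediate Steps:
S(m) = 1
L(X, g) = √(4 + g)
k(U, F) = (3 + U)/(1 + F) (k(U, F) = (U + √(4 + 5))/(F + 1) = (U + √9)/(1 + F) = (U + 3)/(1 + F) = (3 + U)/(1 + F))
-156 - 49*k(-1*4, 5) = -156 - 49*(3 - 1*4)/(1 + 5) = -156 - 49*(3 - 4)/6 = -156 - 49*(-1)/6 = -156 - 49*(-⅙) = -156 + 49/6 = -887/6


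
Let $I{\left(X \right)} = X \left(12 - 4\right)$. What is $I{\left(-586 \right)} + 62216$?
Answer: $57528$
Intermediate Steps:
$I{\left(X \right)} = 8 X$ ($I{\left(X \right)} = X 8 = 8 X$)
$I{\left(-586 \right)} + 62216 = 8 \left(-586\right) + 62216 = -4688 + 62216 = 57528$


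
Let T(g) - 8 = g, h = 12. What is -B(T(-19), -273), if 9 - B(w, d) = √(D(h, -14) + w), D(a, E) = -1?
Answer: -9 + 2*I*√3 ≈ -9.0 + 3.4641*I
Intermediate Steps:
T(g) = 8 + g
B(w, d) = 9 - √(-1 + w)
-B(T(-19), -273) = -(9 - √(-1 + (8 - 19))) = -(9 - √(-1 - 11)) = -(9 - √(-12)) = -(9 - 2*I*√3) = -9 + 2*I*√3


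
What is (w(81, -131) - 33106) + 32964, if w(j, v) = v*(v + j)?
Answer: 6408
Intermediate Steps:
w(j, v) = v*(j + v)
(w(81, -131) - 33106) + 32964 = (-131*(81 - 131) - 33106) + 32964 = (-131*(-50) - 33106) + 32964 = (6550 - 33106) + 32964 = -26556 + 32964 = 6408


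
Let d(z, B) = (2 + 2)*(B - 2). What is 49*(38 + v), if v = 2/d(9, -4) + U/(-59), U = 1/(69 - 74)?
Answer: 6577613/3540 ≈ 1858.1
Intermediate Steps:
d(z, B) = -8 + 4*B (d(z, B) = 4*(-2 + B) = -8 + 4*B)
U = -⅕ (U = 1/(-5) = -⅕ ≈ -0.20000)
v = -283/3540 (v = 2/(-8 + 4*(-4)) - ⅕/(-59) = 2/(-8 - 16) - ⅕*(-1/59) = 2/(-24) + 1/295 = 2*(-1/24) + 1/295 = -1/12 + 1/295 = -283/3540 ≈ -0.079944)
49*(38 + v) = 49*(38 - 283/3540) = 49*(134237/3540) = 6577613/3540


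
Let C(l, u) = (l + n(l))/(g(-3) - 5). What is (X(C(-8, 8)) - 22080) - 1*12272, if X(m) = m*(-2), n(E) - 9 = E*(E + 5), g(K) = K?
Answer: -137383/4 ≈ -34346.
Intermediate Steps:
n(E) = 9 + E*(5 + E) (n(E) = 9 + E*(E + 5) = 9 + E*(5 + E))
C(l, u) = -9/8 - 3*l/4 - l²/8 (C(l, u) = (l + (9 + l² + 5*l))/(-3 - 5) = (9 + l² + 6*l)/(-8) = (9 + l² + 6*l)*(-⅛) = -9/8 - 3*l/4 - l²/8)
X(m) = -2*m
(X(C(-8, 8)) - 22080) - 1*12272 = (-2*(-9/8 - ¾*(-8) - ⅛*(-8)²) - 22080) - 1*12272 = (-2*(-9/8 + 6 - ⅛*64) - 22080) - 12272 = (-2*(-9/8 + 6 - 8) - 22080) - 12272 = (-2*(-25/8) - 22080) - 12272 = (25/4 - 22080) - 12272 = -88295/4 - 12272 = -137383/4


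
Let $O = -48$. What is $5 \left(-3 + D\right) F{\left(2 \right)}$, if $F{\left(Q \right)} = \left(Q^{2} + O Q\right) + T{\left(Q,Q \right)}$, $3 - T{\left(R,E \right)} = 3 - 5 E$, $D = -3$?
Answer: $2460$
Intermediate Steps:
$T{\left(R,E \right)} = 5 E$ ($T{\left(R,E \right)} = 3 - \left(3 - 5 E\right) = 3 + \left(-3 + 5 E\right) = 5 E$)
$F{\left(Q \right)} = Q^{2} - 43 Q$ ($F{\left(Q \right)} = \left(Q^{2} - 48 Q\right) + 5 Q = Q^{2} - 43 Q$)
$5 \left(-3 + D\right) F{\left(2 \right)} = 5 \left(-3 - 3\right) 2 \left(-43 + 2\right) = 5 \left(-6\right) 2 \left(-41\right) = \left(-30\right) \left(-82\right) = 2460$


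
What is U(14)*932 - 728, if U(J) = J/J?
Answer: 204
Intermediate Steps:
U(J) = 1
U(14)*932 - 728 = 1*932 - 728 = 932 - 728 = 204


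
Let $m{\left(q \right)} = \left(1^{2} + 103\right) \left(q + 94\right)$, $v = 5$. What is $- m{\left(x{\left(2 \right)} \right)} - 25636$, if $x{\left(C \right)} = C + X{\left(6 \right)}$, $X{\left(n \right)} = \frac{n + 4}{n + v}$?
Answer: $- \frac{392860}{11} \approx -35715.0$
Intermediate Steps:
$X{\left(n \right)} = \frac{4 + n}{5 + n}$ ($X{\left(n \right)} = \frac{n + 4}{n + 5} = \frac{4 + n}{5 + n}$)
$x{\left(C \right)} = \frac{10}{11} + C$ ($x{\left(C \right)} = C + \frac{4 + 6}{5 + 6} = C + \frac{1}{11} \cdot 10 = C + \frac{10}{11} = \frac{10}{11} + C$)
$m{\left(q \right)} = 9776 + 104 q$ ($m{\left(q \right)} = \left(1 + 103\right) \left(94 + q\right) = 104 \left(94 + q\right) = 9776 + 104 q$)
$- m{\left(x{\left(2 \right)} \right)} - 25636 = - (9776 + 104 \left(\frac{10}{11} + 2\right)) - 25636 = - (9776 + 104 \cdot \frac{32}{11}) - 25636 = - (9776 + \frac{3328}{11}) - 25636 = \left(-1\right) \frac{110864}{11} - 25636 = - \frac{110864}{11} - 25636 = - \frac{392860}{11}$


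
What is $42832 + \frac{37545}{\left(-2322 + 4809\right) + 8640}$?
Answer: $\frac{158876403}{3709} \approx 42835.0$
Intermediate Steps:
$42832 + \frac{37545}{\left(-2322 + 4809\right) + 8640} = 42832 + \frac{37545}{2487 + 8640} = 42832 + \frac{37545}{11127} = 42832 + 37545 \cdot \frac{1}{11127} = 42832 + \frac{12515}{3709} = \frac{158876403}{3709}$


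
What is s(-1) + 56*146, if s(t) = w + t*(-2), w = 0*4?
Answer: 8178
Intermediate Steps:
w = 0
s(t) = -2*t (s(t) = 0 + t*(-2) = 0 - 2*t = -2*t)
s(-1) + 56*146 = -2*(-1) + 56*146 = 2 + 8176 = 8178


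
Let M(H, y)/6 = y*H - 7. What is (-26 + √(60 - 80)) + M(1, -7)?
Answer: -110 + 2*I*√5 ≈ -110.0 + 4.4721*I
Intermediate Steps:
M(H, y) = -42 + 6*H*y (M(H, y) = 6*(y*H - 7) = 6*(H*y - 7) = 6*(-7 + H*y) = -42 + 6*H*y)
(-26 + √(60 - 80)) + M(1, -7) = (-26 + √(60 - 80)) + (-42 + 6*1*(-7)) = (-26 + √(-20)) + (-42 - 42) = (-26 + 2*I*√5) - 84 = -110 + 2*I*√5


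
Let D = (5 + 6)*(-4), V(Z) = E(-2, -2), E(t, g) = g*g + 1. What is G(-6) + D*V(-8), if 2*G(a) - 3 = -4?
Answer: -441/2 ≈ -220.50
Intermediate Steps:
G(a) = -½ (G(a) = 3/2 + (½)*(-4) = 3/2 - 2 = -½)
E(t, g) = 1 + g² (E(t, g) = g² + 1 = 1 + g²)
V(Z) = 5 (V(Z) = 1 + (-2)² = 1 + 4 = 5)
D = -44 (D = 11*(-4) = -44)
G(-6) + D*V(-8) = -½ - 44*5 = -½ - 220 = -441/2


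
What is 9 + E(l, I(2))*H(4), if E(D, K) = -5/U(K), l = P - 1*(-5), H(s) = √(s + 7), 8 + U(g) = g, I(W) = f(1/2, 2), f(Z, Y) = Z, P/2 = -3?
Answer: 9 + 2*√11/3 ≈ 11.211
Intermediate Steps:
P = -6 (P = 2*(-3) = -6)
I(W) = ½ (I(W) = 1/2 = ½)
U(g) = -8 + g
H(s) = √(7 + s)
l = -1 (l = -6 - 1*(-5) = -6 + 5 = -1)
E(D, K) = -5/(-8 + K)
9 + E(l, I(2))*H(4) = 9 + (-5/(-8 + ½))*√(7 + 4) = 9 + (-5/(-15/2))*√11 = 9 + (-5*(-2/15))*√11 = 9 + 2*√11/3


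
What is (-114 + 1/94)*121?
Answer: -1296515/94 ≈ -13793.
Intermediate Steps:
(-114 + 1/94)*121 = -10715/94*121 = -1296515/94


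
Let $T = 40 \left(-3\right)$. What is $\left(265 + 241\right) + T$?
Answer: $386$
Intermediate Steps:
$T = -120$
$\left(265 + 241\right) + T = \left(265 + 241\right) - 120 = 506 - 120 = 386$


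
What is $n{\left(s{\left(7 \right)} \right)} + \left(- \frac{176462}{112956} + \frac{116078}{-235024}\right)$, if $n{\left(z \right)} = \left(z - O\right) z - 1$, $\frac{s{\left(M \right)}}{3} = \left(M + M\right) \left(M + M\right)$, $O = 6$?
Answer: $\frac{1135606745386163}{3318421368} \approx 3.4221 \cdot 10^{5}$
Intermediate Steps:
$s{\left(M \right)} = 12 M^{2}$ ($s{\left(M \right)} = 3 \left(M + M\right) \left(M + M\right) = 3 \cdot 2 M 2 M = 3 \cdot 4 M^{2} = 12 M^{2}$)
$n{\left(z \right)} = -1 + z \left(-6 + z\right)$ ($n{\left(z \right)} = \left(z - 6\right) z - 1 = \left(-6 + z\right) z - 1 = z \left(-6 + z\right) - 1 = -1 + z \left(-6 + z\right)$)
$n{\left(s{\left(7 \right)} \right)} + \left(- \frac{176462}{112956} + \frac{116078}{-235024}\right) = \left(-1 + \left(12 \cdot 7^{2}\right)^{2} - 6 \cdot 12 \cdot 7^{2}\right) + \left(- \frac{176462}{112956} + \frac{116078}{-235024}\right) = \left(-1 + \left(12 \cdot 49\right)^{2} - 6 \cdot 12 \cdot 49\right) + \left(\left(-176462\right) \frac{1}{112956} + 116078 \left(- \frac{1}{235024}\right)\right) = \left(-1 + 588^{2} - 3528\right) - \frac{6823063957}{3318421368} = \left(-1 + 345744 - 3528\right) - \frac{6823063957}{3318421368} = 342215 - \frac{6823063957}{3318421368} = \frac{1135606745386163}{3318421368}$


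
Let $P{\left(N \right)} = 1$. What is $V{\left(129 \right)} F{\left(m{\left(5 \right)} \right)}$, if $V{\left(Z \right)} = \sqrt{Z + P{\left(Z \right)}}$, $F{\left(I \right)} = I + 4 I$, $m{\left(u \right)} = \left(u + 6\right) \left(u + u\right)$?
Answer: $550 \sqrt{130} \approx 6271.0$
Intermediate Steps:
$m{\left(u \right)} = 2 u \left(6 + u\right)$ ($m{\left(u \right)} = \left(6 + u\right) 2 u = 2 u \left(6 + u\right)$)
$F{\left(I \right)} = 5 I$
$V{\left(Z \right)} = \sqrt{1 + Z}$ ($V{\left(Z \right)} = \sqrt{Z + 1} = \sqrt{1 + Z}$)
$V{\left(129 \right)} F{\left(m{\left(5 \right)} \right)} = \sqrt{1 + 129} \cdot 5 \cdot 2 \cdot 5 \left(6 + 5\right) = \sqrt{130} \cdot 5 \cdot 2 \cdot 5 \cdot 11 = \sqrt{130} \cdot 5 \cdot 110 = \sqrt{130} \cdot 550 = 550 \sqrt{130}$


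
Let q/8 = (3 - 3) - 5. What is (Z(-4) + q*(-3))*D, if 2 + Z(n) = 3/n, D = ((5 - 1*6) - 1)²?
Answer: 469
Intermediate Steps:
D = 4 (D = ((5 - 6) - 1)² = (-1 - 1)² = (-2)² = 4)
Z(n) = -2 + 3/n
q = -40 (q = 8*((3 - 3) - 5) = 8*(0 - 5) = 8*(-5) = -40)
(Z(-4) + q*(-3))*D = ((-2 + 3/(-4)) - 40*(-3))*4 = ((-2 + 3*(-¼)) + 120)*4 = ((-2 - ¾) + 120)*4 = (-11/4 + 120)*4 = (469/4)*4 = 469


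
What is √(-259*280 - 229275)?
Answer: I*√301795 ≈ 549.36*I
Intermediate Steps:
√(-259*280 - 229275) = √(-72520 - 229275) = √(-301795) = I*√301795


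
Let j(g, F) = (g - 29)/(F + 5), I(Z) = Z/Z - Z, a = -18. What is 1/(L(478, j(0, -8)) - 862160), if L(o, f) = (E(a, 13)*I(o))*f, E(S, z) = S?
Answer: -1/779162 ≈ -1.2834e-6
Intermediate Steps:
I(Z) = 1 - Z
j(g, F) = (-29 + g)/(5 + F)
L(o, f) = f*(-18 + 18*o) (L(o, f) = (-18*(1 - o))*f = (-18 + 18*o)*f = f*(-18 + 18*o))
1/(L(478, j(0, -8)) - 862160) = 1/(18*((-29 + 0)/(5 - 8))*(-1 + 478) - 862160) = 1/(18*(-29/(-3))*477 - 862160) = 1/(18*(-1/3*(-29))*477 - 862160) = 1/(18*(29/3)*477 - 862160) = 1/(82998 - 862160) = 1/(-779162) = -1/779162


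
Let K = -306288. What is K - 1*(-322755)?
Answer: 16467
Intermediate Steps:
K - 1*(-322755) = -306288 - 1*(-322755) = -306288 + 322755 = 16467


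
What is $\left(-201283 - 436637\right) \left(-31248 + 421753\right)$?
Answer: $-249110949600$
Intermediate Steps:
$\left(-201283 - 436637\right) \left(-31248 + 421753\right) = \left(-637920\right) 390505 = -249110949600$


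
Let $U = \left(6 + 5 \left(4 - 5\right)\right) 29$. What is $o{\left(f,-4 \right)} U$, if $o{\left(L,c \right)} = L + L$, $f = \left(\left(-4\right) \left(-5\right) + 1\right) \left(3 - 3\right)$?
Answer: $0$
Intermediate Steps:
$f = 0$ ($f = \left(20 + 1\right) 0 = 21 \cdot 0 = 0$)
$U = 29$ ($U = \left(6 + 5 \left(-1\right)\right) 29 = \left(6 - 5\right) 29 = 1 \cdot 29 = 29$)
$o{\left(L,c \right)} = 2 L$
$o{\left(f,-4 \right)} U = 2 \cdot 0 \cdot 29 = 0 \cdot 29 = 0$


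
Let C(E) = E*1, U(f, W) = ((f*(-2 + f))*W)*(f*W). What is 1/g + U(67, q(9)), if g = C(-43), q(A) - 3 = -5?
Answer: 50187019/43 ≈ 1.1671e+6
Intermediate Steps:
q(A) = -2 (q(A) = 3 - 5 = -2)
U(f, W) = W**2*f**2*(-2 + f) (U(f, W) = (W*f*(-2 + f))*(W*f) = W**2*f**2*(-2 + f))
C(E) = E
g = -43
1/g + U(67, q(9)) = 1/(-43) + (-2)**2*67**2*(-2 + 67) = -1/43 + 4*4489*65 = -1/43 + 1167140 = 50187019/43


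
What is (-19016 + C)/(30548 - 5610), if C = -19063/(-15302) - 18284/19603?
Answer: -5704042545475/7480529813428 ≈ -0.76252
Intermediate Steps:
C = 93910221/299965106 (C = -19063*(-1/15302) - 18284*1/19603 = 19063/15302 - 18284/19603 = 93910221/299965106 ≈ 0.31307)
(-19016 + C)/(30548 - 5610) = (-19016 + 93910221/299965106)/(30548 - 5610) = -5704042545475/299965106/24938 = -5704042545475/299965106*1/24938 = -5704042545475/7480529813428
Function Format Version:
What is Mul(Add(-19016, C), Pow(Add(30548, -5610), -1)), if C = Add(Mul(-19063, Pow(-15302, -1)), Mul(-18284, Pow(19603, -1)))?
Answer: Rational(-5704042545475, 7480529813428) ≈ -0.76252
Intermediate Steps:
C = Rational(93910221, 299965106) (C = Add(Mul(-19063, Rational(-1, 15302)), Mul(-18284, Rational(1, 19603))) = Add(Rational(19063, 15302), Rational(-18284, 19603)) = Rational(93910221, 299965106) ≈ 0.31307)
Mul(Add(-19016, C), Pow(Add(30548, -5610), -1)) = Mul(Add(-19016, Rational(93910221, 299965106)), Pow(Add(30548, -5610), -1)) = Mul(Rational(-5704042545475, 299965106), Pow(24938, -1)) = Mul(Rational(-5704042545475, 299965106), Rational(1, 24938)) = Rational(-5704042545475, 7480529813428)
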